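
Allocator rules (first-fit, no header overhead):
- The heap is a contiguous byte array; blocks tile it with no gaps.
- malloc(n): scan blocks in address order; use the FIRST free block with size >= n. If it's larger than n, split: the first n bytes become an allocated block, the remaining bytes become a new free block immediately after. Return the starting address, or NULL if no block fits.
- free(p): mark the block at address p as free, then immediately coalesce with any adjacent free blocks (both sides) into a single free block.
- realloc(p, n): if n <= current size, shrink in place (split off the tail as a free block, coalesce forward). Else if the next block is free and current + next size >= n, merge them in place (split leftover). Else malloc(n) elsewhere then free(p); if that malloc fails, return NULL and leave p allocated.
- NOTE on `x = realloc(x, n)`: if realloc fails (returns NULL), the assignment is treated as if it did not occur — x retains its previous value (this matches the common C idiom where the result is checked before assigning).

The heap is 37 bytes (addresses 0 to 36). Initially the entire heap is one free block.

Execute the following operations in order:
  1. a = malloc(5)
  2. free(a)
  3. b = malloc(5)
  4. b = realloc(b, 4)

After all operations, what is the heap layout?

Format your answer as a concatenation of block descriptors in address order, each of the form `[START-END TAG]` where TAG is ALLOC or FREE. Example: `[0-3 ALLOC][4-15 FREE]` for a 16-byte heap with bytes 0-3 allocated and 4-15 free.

Answer: [0-3 ALLOC][4-36 FREE]

Derivation:
Op 1: a = malloc(5) -> a = 0; heap: [0-4 ALLOC][5-36 FREE]
Op 2: free(a) -> (freed a); heap: [0-36 FREE]
Op 3: b = malloc(5) -> b = 0; heap: [0-4 ALLOC][5-36 FREE]
Op 4: b = realloc(b, 4) -> b = 0; heap: [0-3 ALLOC][4-36 FREE]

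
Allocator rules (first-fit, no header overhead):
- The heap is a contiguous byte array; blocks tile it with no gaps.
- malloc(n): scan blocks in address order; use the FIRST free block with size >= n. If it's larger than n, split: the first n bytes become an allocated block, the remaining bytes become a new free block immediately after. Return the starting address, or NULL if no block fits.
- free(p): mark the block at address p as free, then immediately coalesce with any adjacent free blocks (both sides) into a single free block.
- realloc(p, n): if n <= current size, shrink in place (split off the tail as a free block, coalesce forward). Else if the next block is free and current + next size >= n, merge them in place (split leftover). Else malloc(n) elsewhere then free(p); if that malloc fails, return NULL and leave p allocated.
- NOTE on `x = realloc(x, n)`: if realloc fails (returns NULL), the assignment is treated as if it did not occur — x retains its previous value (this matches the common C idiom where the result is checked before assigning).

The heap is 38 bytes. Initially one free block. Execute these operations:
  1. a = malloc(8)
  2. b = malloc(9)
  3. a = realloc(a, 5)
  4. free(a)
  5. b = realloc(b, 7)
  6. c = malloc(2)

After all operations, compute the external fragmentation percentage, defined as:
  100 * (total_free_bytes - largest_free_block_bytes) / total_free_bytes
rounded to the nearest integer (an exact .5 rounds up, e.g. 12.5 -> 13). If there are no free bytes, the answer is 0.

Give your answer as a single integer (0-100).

Answer: 21

Derivation:
Op 1: a = malloc(8) -> a = 0; heap: [0-7 ALLOC][8-37 FREE]
Op 2: b = malloc(9) -> b = 8; heap: [0-7 ALLOC][8-16 ALLOC][17-37 FREE]
Op 3: a = realloc(a, 5) -> a = 0; heap: [0-4 ALLOC][5-7 FREE][8-16 ALLOC][17-37 FREE]
Op 4: free(a) -> (freed a); heap: [0-7 FREE][8-16 ALLOC][17-37 FREE]
Op 5: b = realloc(b, 7) -> b = 8; heap: [0-7 FREE][8-14 ALLOC][15-37 FREE]
Op 6: c = malloc(2) -> c = 0; heap: [0-1 ALLOC][2-7 FREE][8-14 ALLOC][15-37 FREE]
Free blocks: [6 23] total_free=29 largest=23 -> 100*(29-23)/29 = 600/29 ≈ 20.690 -> rounds to 21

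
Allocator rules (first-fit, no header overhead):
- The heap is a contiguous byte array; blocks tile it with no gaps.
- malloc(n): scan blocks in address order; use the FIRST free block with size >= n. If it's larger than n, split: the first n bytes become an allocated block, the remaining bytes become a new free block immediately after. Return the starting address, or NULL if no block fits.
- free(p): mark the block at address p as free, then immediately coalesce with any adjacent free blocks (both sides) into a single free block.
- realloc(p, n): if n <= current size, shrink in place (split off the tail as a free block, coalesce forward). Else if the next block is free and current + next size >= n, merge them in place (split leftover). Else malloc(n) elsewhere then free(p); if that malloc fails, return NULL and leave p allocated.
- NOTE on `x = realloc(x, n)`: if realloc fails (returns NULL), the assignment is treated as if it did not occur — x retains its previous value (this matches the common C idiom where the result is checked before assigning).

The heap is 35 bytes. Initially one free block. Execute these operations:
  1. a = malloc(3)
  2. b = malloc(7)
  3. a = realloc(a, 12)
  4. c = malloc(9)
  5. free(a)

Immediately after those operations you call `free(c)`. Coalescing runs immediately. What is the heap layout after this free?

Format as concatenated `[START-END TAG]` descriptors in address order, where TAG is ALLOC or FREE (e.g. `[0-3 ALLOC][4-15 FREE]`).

Op 1: a = malloc(3) -> a = 0; heap: [0-2 ALLOC][3-34 FREE]
Op 2: b = malloc(7) -> b = 3; heap: [0-2 ALLOC][3-9 ALLOC][10-34 FREE]
Op 3: a = realloc(a, 12) -> a = 10; heap: [0-2 FREE][3-9 ALLOC][10-21 ALLOC][22-34 FREE]
Op 4: c = malloc(9) -> c = 22; heap: [0-2 FREE][3-9 ALLOC][10-21 ALLOC][22-30 ALLOC][31-34 FREE]
Op 5: free(a) -> (freed a); heap: [0-2 FREE][3-9 ALLOC][10-21 FREE][22-30 ALLOC][31-34 FREE]
free(c): c = 22 -> block [22-30 ALLOC]; mark free, coalesce with adjacent free neighbors -> [0-2 FREE][3-9 ALLOC][10-34 FREE]

Answer: [0-2 FREE][3-9 ALLOC][10-34 FREE]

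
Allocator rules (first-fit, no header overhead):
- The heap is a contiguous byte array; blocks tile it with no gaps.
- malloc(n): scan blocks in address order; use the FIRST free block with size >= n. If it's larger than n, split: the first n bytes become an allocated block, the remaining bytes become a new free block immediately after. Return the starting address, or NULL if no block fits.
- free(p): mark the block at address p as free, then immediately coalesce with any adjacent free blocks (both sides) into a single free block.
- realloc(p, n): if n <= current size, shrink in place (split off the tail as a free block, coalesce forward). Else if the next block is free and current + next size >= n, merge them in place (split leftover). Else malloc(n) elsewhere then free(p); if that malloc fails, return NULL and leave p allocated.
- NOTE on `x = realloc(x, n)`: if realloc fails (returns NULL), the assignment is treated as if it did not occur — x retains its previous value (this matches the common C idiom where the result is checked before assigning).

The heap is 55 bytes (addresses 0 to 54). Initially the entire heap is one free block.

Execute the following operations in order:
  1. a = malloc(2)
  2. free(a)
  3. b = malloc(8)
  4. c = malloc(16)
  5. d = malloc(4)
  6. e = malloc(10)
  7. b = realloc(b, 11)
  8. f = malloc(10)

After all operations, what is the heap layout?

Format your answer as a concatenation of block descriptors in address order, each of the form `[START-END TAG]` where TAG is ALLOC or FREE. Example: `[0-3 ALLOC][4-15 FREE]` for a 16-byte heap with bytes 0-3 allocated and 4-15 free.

Op 1: a = malloc(2) -> a = 0; heap: [0-1 ALLOC][2-54 FREE]
Op 2: free(a) -> (freed a); heap: [0-54 FREE]
Op 3: b = malloc(8) -> b = 0; heap: [0-7 ALLOC][8-54 FREE]
Op 4: c = malloc(16) -> c = 8; heap: [0-7 ALLOC][8-23 ALLOC][24-54 FREE]
Op 5: d = malloc(4) -> d = 24; heap: [0-7 ALLOC][8-23 ALLOC][24-27 ALLOC][28-54 FREE]
Op 6: e = malloc(10) -> e = 28; heap: [0-7 ALLOC][8-23 ALLOC][24-27 ALLOC][28-37 ALLOC][38-54 FREE]
Op 7: b = realloc(b, 11) -> b = 38; heap: [0-7 FREE][8-23 ALLOC][24-27 ALLOC][28-37 ALLOC][38-48 ALLOC][49-54 FREE]
Op 8: f = malloc(10) -> f = NULL; heap: [0-7 FREE][8-23 ALLOC][24-27 ALLOC][28-37 ALLOC][38-48 ALLOC][49-54 FREE]

Answer: [0-7 FREE][8-23 ALLOC][24-27 ALLOC][28-37 ALLOC][38-48 ALLOC][49-54 FREE]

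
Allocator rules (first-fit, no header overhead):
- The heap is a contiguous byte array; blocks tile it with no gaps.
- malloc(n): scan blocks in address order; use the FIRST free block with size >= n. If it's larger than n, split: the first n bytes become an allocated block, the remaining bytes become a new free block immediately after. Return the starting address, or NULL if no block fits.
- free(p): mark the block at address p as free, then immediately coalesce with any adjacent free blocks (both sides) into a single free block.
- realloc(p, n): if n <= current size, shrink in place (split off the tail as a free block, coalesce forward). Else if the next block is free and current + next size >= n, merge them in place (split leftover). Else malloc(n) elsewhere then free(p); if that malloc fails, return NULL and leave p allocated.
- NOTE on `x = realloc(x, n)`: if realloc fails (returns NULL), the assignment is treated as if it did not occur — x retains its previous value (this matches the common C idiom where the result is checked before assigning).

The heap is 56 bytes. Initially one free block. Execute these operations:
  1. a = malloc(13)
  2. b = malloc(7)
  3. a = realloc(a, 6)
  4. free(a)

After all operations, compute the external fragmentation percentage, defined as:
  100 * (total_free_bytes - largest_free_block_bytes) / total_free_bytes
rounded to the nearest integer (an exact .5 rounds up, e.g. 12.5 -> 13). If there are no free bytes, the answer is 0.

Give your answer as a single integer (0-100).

Answer: 27

Derivation:
Op 1: a = malloc(13) -> a = 0; heap: [0-12 ALLOC][13-55 FREE]
Op 2: b = malloc(7) -> b = 13; heap: [0-12 ALLOC][13-19 ALLOC][20-55 FREE]
Op 3: a = realloc(a, 6) -> a = 0; heap: [0-5 ALLOC][6-12 FREE][13-19 ALLOC][20-55 FREE]
Op 4: free(a) -> (freed a); heap: [0-12 FREE][13-19 ALLOC][20-55 FREE]
Free blocks: [13 36] total_free=49 largest=36 -> 100*(49-36)/49 = 1300/49 ≈ 26.531 -> rounds to 27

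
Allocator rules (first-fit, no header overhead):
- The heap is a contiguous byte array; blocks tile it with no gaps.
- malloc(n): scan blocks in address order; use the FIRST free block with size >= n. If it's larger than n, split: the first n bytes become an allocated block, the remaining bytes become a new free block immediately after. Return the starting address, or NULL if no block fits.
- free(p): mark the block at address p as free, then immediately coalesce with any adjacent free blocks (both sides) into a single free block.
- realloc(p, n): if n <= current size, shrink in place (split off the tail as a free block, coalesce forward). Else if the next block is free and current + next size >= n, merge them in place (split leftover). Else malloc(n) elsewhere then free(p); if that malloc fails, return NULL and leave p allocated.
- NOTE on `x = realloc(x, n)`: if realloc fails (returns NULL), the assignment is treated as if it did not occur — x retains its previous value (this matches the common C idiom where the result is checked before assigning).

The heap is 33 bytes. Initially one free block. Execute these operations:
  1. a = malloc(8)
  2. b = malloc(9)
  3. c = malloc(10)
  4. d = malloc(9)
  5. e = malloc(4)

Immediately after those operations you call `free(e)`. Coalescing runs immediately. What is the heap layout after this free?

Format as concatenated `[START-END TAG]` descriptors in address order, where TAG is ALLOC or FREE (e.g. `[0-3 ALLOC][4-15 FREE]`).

Answer: [0-7 ALLOC][8-16 ALLOC][17-26 ALLOC][27-32 FREE]

Derivation:
Op 1: a = malloc(8) -> a = 0; heap: [0-7 ALLOC][8-32 FREE]
Op 2: b = malloc(9) -> b = 8; heap: [0-7 ALLOC][8-16 ALLOC][17-32 FREE]
Op 3: c = malloc(10) -> c = 17; heap: [0-7 ALLOC][8-16 ALLOC][17-26 ALLOC][27-32 FREE]
Op 4: d = malloc(9) -> d = NULL; heap: [0-7 ALLOC][8-16 ALLOC][17-26 ALLOC][27-32 FREE]
Op 5: e = malloc(4) -> e = 27; heap: [0-7 ALLOC][8-16 ALLOC][17-26 ALLOC][27-30 ALLOC][31-32 FREE]
free(e): e = 27 -> block [27-30 ALLOC]; mark free, coalesce with adjacent free neighbors -> [0-7 ALLOC][8-16 ALLOC][17-26 ALLOC][27-32 FREE]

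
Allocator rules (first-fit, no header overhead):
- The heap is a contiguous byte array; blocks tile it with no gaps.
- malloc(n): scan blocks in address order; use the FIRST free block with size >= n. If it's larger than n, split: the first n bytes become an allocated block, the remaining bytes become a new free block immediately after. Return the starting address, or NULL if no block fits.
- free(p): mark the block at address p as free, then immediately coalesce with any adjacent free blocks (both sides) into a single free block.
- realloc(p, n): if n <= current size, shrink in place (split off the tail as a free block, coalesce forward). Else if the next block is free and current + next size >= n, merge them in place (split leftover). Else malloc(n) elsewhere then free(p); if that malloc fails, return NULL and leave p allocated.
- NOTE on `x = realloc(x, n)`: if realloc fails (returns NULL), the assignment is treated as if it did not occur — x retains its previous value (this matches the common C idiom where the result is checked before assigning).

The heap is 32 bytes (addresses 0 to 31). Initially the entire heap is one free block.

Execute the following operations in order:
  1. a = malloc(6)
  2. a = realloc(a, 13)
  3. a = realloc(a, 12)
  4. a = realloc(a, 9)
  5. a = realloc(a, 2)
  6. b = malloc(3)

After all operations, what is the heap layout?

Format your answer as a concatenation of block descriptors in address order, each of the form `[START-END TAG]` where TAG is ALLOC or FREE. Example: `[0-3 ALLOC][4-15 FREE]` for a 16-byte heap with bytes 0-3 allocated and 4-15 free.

Answer: [0-1 ALLOC][2-4 ALLOC][5-31 FREE]

Derivation:
Op 1: a = malloc(6) -> a = 0; heap: [0-5 ALLOC][6-31 FREE]
Op 2: a = realloc(a, 13) -> a = 0; heap: [0-12 ALLOC][13-31 FREE]
Op 3: a = realloc(a, 12) -> a = 0; heap: [0-11 ALLOC][12-31 FREE]
Op 4: a = realloc(a, 9) -> a = 0; heap: [0-8 ALLOC][9-31 FREE]
Op 5: a = realloc(a, 2) -> a = 0; heap: [0-1 ALLOC][2-31 FREE]
Op 6: b = malloc(3) -> b = 2; heap: [0-1 ALLOC][2-4 ALLOC][5-31 FREE]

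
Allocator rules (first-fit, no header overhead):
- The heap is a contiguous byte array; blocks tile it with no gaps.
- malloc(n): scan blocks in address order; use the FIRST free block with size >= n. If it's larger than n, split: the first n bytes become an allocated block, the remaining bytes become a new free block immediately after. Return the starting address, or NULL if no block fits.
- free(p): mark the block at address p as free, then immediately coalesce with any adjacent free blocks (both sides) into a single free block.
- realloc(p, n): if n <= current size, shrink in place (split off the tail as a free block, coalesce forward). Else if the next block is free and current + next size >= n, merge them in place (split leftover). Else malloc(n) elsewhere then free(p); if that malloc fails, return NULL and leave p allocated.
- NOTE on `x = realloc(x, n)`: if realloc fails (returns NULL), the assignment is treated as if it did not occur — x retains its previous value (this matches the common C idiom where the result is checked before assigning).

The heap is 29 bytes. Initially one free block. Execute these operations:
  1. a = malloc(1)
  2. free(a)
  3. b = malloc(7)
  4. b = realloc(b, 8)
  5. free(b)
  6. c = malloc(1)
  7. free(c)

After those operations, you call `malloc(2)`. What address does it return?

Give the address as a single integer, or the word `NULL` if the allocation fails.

Answer: 0

Derivation:
Op 1: a = malloc(1) -> a = 0; heap: [0-0 ALLOC][1-28 FREE]
Op 2: free(a) -> (freed a); heap: [0-28 FREE]
Op 3: b = malloc(7) -> b = 0; heap: [0-6 ALLOC][7-28 FREE]
Op 4: b = realloc(b, 8) -> b = 0; heap: [0-7 ALLOC][8-28 FREE]
Op 5: free(b) -> (freed b); heap: [0-28 FREE]
Op 6: c = malloc(1) -> c = 0; heap: [0-0 ALLOC][1-28 FREE]
Op 7: free(c) -> (freed c); heap: [0-28 FREE]
malloc(2): first-fit scan over [0-28 FREE] -> 0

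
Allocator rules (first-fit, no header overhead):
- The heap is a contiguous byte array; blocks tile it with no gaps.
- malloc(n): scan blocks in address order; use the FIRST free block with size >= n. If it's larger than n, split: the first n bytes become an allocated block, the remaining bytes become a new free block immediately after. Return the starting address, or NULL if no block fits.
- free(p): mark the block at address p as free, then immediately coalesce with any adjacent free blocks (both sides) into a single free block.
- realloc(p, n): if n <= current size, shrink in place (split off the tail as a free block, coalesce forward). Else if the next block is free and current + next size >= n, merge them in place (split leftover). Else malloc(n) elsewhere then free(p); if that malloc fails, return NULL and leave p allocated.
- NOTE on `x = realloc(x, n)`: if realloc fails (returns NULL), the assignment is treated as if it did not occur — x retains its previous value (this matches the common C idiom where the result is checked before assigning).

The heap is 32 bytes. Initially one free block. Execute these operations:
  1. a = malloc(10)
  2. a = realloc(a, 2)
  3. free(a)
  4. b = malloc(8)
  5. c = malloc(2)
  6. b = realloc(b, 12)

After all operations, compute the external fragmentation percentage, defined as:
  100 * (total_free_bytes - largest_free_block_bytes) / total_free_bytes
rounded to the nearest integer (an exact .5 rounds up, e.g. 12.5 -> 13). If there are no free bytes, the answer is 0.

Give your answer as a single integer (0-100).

Answer: 44

Derivation:
Op 1: a = malloc(10) -> a = 0; heap: [0-9 ALLOC][10-31 FREE]
Op 2: a = realloc(a, 2) -> a = 0; heap: [0-1 ALLOC][2-31 FREE]
Op 3: free(a) -> (freed a); heap: [0-31 FREE]
Op 4: b = malloc(8) -> b = 0; heap: [0-7 ALLOC][8-31 FREE]
Op 5: c = malloc(2) -> c = 8; heap: [0-7 ALLOC][8-9 ALLOC][10-31 FREE]
Op 6: b = realloc(b, 12) -> b = 10; heap: [0-7 FREE][8-9 ALLOC][10-21 ALLOC][22-31 FREE]
Free blocks: [8 10] total_free=18 largest=10 -> 100*(18-10)/18 = 800/18 ≈ 44.444 -> rounds to 44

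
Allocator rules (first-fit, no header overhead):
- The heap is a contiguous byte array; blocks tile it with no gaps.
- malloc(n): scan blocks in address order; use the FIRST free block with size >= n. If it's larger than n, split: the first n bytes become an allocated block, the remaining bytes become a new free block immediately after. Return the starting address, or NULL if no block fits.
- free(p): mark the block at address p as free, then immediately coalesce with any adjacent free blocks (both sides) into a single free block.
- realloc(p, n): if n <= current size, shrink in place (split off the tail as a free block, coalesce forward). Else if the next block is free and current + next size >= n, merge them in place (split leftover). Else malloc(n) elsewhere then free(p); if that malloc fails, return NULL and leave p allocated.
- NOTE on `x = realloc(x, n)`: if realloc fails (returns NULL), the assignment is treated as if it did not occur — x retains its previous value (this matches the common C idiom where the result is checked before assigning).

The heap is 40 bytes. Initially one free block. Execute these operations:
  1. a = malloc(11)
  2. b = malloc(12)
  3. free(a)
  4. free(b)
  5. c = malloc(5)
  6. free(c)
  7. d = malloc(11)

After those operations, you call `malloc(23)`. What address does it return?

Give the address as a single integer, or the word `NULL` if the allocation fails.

Answer: 11

Derivation:
Op 1: a = malloc(11) -> a = 0; heap: [0-10 ALLOC][11-39 FREE]
Op 2: b = malloc(12) -> b = 11; heap: [0-10 ALLOC][11-22 ALLOC][23-39 FREE]
Op 3: free(a) -> (freed a); heap: [0-10 FREE][11-22 ALLOC][23-39 FREE]
Op 4: free(b) -> (freed b); heap: [0-39 FREE]
Op 5: c = malloc(5) -> c = 0; heap: [0-4 ALLOC][5-39 FREE]
Op 6: free(c) -> (freed c); heap: [0-39 FREE]
Op 7: d = malloc(11) -> d = 0; heap: [0-10 ALLOC][11-39 FREE]
malloc(23): first-fit scan over [0-10 ALLOC][11-39 FREE] -> 11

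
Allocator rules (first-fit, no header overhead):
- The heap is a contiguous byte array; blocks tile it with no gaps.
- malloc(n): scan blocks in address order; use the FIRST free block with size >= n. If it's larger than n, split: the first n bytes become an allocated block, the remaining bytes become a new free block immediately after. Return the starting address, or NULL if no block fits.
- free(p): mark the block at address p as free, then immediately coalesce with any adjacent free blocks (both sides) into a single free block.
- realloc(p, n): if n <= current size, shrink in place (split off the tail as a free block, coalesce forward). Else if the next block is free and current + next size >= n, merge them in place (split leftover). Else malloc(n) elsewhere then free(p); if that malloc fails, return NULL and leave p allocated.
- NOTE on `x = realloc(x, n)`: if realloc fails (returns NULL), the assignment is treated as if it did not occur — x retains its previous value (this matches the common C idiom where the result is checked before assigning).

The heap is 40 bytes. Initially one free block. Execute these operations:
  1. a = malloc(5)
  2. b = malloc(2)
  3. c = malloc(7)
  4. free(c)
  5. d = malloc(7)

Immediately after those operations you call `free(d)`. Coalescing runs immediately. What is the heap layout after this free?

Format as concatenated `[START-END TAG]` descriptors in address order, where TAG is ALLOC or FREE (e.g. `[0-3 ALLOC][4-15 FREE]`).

Op 1: a = malloc(5) -> a = 0; heap: [0-4 ALLOC][5-39 FREE]
Op 2: b = malloc(2) -> b = 5; heap: [0-4 ALLOC][5-6 ALLOC][7-39 FREE]
Op 3: c = malloc(7) -> c = 7; heap: [0-4 ALLOC][5-6 ALLOC][7-13 ALLOC][14-39 FREE]
Op 4: free(c) -> (freed c); heap: [0-4 ALLOC][5-6 ALLOC][7-39 FREE]
Op 5: d = malloc(7) -> d = 7; heap: [0-4 ALLOC][5-6 ALLOC][7-13 ALLOC][14-39 FREE]
free(d): d = 7 -> block [7-13 ALLOC]; mark free, coalesce with adjacent free neighbors -> [0-4 ALLOC][5-6 ALLOC][7-39 FREE]

Answer: [0-4 ALLOC][5-6 ALLOC][7-39 FREE]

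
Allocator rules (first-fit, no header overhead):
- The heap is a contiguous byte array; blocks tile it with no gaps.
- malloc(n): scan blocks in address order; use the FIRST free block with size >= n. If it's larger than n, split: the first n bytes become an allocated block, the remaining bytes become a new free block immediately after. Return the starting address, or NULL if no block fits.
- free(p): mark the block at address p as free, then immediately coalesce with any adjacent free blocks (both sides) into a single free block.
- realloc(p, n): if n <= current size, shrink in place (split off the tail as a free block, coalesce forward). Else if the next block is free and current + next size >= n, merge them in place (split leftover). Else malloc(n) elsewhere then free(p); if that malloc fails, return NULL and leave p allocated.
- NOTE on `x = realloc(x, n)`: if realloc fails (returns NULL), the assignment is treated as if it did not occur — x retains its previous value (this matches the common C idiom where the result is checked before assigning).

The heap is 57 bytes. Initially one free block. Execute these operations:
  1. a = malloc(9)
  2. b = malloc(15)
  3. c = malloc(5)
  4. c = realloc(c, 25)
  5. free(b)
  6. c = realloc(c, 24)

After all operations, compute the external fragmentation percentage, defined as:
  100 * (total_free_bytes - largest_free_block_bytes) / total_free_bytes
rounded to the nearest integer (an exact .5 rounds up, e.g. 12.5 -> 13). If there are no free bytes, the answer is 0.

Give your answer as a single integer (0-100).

Answer: 38

Derivation:
Op 1: a = malloc(9) -> a = 0; heap: [0-8 ALLOC][9-56 FREE]
Op 2: b = malloc(15) -> b = 9; heap: [0-8 ALLOC][9-23 ALLOC][24-56 FREE]
Op 3: c = malloc(5) -> c = 24; heap: [0-8 ALLOC][9-23 ALLOC][24-28 ALLOC][29-56 FREE]
Op 4: c = realloc(c, 25) -> c = 24; heap: [0-8 ALLOC][9-23 ALLOC][24-48 ALLOC][49-56 FREE]
Op 5: free(b) -> (freed b); heap: [0-8 ALLOC][9-23 FREE][24-48 ALLOC][49-56 FREE]
Op 6: c = realloc(c, 24) -> c = 24; heap: [0-8 ALLOC][9-23 FREE][24-47 ALLOC][48-56 FREE]
Free blocks: [15 9] total_free=24 largest=15 -> 100*(24-15)/24 = 900/24 = 37.5 -> rounds to 38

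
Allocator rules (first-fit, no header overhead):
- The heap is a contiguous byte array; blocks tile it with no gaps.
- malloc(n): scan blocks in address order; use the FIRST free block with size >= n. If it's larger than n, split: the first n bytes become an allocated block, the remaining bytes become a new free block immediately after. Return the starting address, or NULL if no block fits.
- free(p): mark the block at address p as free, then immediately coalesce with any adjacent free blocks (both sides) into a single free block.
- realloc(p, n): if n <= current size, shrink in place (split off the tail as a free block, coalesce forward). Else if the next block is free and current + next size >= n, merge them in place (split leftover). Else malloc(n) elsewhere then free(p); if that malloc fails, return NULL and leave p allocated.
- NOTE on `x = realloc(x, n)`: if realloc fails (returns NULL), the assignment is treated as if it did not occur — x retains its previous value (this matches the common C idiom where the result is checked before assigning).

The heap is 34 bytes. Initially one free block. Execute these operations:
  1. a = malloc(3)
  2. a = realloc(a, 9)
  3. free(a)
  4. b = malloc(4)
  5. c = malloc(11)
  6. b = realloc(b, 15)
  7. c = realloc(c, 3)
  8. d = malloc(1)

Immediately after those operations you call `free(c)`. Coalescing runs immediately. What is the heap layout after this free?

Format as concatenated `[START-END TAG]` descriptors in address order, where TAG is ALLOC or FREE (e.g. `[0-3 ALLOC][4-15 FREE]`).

Op 1: a = malloc(3) -> a = 0; heap: [0-2 ALLOC][3-33 FREE]
Op 2: a = realloc(a, 9) -> a = 0; heap: [0-8 ALLOC][9-33 FREE]
Op 3: free(a) -> (freed a); heap: [0-33 FREE]
Op 4: b = malloc(4) -> b = 0; heap: [0-3 ALLOC][4-33 FREE]
Op 5: c = malloc(11) -> c = 4; heap: [0-3 ALLOC][4-14 ALLOC][15-33 FREE]
Op 6: b = realloc(b, 15) -> b = 15; heap: [0-3 FREE][4-14 ALLOC][15-29 ALLOC][30-33 FREE]
Op 7: c = realloc(c, 3) -> c = 4; heap: [0-3 FREE][4-6 ALLOC][7-14 FREE][15-29 ALLOC][30-33 FREE]
Op 8: d = malloc(1) -> d = 0; heap: [0-0 ALLOC][1-3 FREE][4-6 ALLOC][7-14 FREE][15-29 ALLOC][30-33 FREE]
free(c): c = 4 -> block [4-6 ALLOC]; mark free, coalesce with adjacent free neighbors -> [0-0 ALLOC][1-14 FREE][15-29 ALLOC][30-33 FREE]

Answer: [0-0 ALLOC][1-14 FREE][15-29 ALLOC][30-33 FREE]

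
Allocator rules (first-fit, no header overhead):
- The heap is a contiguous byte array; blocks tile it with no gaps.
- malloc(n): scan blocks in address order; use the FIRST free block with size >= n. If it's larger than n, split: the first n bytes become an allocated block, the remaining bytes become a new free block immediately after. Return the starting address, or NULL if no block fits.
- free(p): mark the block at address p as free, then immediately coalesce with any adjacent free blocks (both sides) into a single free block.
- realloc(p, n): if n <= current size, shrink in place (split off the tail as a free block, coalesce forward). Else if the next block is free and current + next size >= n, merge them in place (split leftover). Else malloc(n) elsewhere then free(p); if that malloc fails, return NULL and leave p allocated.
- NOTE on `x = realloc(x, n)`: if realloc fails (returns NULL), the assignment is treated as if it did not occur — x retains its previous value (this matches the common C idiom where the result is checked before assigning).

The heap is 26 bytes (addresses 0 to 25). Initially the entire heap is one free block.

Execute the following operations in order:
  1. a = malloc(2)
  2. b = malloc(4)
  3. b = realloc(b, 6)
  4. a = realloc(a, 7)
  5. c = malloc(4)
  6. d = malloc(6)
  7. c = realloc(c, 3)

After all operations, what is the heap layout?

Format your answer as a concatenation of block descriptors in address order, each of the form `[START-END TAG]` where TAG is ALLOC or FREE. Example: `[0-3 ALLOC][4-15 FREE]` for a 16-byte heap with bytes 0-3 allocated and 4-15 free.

Answer: [0-1 FREE][2-7 ALLOC][8-14 ALLOC][15-17 ALLOC][18-18 FREE][19-24 ALLOC][25-25 FREE]

Derivation:
Op 1: a = malloc(2) -> a = 0; heap: [0-1 ALLOC][2-25 FREE]
Op 2: b = malloc(4) -> b = 2; heap: [0-1 ALLOC][2-5 ALLOC][6-25 FREE]
Op 3: b = realloc(b, 6) -> b = 2; heap: [0-1 ALLOC][2-7 ALLOC][8-25 FREE]
Op 4: a = realloc(a, 7) -> a = 8; heap: [0-1 FREE][2-7 ALLOC][8-14 ALLOC][15-25 FREE]
Op 5: c = malloc(4) -> c = 15; heap: [0-1 FREE][2-7 ALLOC][8-14 ALLOC][15-18 ALLOC][19-25 FREE]
Op 6: d = malloc(6) -> d = 19; heap: [0-1 FREE][2-7 ALLOC][8-14 ALLOC][15-18 ALLOC][19-24 ALLOC][25-25 FREE]
Op 7: c = realloc(c, 3) -> c = 15; heap: [0-1 FREE][2-7 ALLOC][8-14 ALLOC][15-17 ALLOC][18-18 FREE][19-24 ALLOC][25-25 FREE]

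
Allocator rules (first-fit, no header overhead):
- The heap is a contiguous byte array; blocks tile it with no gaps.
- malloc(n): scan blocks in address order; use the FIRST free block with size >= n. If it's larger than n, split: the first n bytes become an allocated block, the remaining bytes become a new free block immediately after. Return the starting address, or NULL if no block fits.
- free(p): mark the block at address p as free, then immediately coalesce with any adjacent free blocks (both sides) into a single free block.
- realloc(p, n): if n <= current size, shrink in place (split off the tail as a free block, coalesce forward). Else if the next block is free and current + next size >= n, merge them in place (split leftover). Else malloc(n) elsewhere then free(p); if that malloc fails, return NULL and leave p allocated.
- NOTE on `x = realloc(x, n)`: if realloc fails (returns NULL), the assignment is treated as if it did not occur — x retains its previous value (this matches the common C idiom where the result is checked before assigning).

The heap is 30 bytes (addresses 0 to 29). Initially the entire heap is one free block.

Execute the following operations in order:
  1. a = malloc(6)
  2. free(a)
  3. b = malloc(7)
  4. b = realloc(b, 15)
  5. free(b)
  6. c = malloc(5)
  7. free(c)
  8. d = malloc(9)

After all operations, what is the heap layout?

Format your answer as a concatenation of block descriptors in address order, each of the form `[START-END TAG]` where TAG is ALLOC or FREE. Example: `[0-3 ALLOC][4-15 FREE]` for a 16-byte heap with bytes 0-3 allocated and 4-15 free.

Answer: [0-8 ALLOC][9-29 FREE]

Derivation:
Op 1: a = malloc(6) -> a = 0; heap: [0-5 ALLOC][6-29 FREE]
Op 2: free(a) -> (freed a); heap: [0-29 FREE]
Op 3: b = malloc(7) -> b = 0; heap: [0-6 ALLOC][7-29 FREE]
Op 4: b = realloc(b, 15) -> b = 0; heap: [0-14 ALLOC][15-29 FREE]
Op 5: free(b) -> (freed b); heap: [0-29 FREE]
Op 6: c = malloc(5) -> c = 0; heap: [0-4 ALLOC][5-29 FREE]
Op 7: free(c) -> (freed c); heap: [0-29 FREE]
Op 8: d = malloc(9) -> d = 0; heap: [0-8 ALLOC][9-29 FREE]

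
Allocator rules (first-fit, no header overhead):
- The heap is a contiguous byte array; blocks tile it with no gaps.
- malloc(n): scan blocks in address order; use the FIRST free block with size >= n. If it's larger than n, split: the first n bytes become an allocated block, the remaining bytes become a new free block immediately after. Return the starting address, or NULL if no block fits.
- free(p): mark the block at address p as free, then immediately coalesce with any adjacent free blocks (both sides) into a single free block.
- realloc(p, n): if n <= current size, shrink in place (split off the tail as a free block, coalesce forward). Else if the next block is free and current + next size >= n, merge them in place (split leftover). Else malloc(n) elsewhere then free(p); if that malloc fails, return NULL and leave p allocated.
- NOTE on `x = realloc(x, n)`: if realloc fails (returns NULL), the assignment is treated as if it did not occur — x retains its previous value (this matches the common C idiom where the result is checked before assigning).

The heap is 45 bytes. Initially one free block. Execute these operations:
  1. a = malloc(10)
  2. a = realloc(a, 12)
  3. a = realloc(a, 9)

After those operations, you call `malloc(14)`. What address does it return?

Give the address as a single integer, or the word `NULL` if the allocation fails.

Op 1: a = malloc(10) -> a = 0; heap: [0-9 ALLOC][10-44 FREE]
Op 2: a = realloc(a, 12) -> a = 0; heap: [0-11 ALLOC][12-44 FREE]
Op 3: a = realloc(a, 9) -> a = 0; heap: [0-8 ALLOC][9-44 FREE]
malloc(14): first-fit scan over [0-8 ALLOC][9-44 FREE] -> 9

Answer: 9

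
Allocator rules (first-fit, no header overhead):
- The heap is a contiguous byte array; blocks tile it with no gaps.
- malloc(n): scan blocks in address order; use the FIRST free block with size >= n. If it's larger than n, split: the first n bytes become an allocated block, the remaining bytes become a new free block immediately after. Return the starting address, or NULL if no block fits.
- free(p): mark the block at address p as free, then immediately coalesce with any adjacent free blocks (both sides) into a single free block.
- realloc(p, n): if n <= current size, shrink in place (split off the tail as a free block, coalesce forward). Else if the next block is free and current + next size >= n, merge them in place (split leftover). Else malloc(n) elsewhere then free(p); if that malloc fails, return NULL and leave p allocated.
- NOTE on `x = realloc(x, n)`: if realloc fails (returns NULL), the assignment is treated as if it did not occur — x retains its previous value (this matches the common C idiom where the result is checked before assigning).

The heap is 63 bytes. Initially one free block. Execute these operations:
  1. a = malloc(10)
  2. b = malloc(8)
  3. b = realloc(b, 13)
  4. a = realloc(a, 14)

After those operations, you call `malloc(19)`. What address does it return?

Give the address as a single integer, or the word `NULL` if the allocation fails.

Op 1: a = malloc(10) -> a = 0; heap: [0-9 ALLOC][10-62 FREE]
Op 2: b = malloc(8) -> b = 10; heap: [0-9 ALLOC][10-17 ALLOC][18-62 FREE]
Op 3: b = realloc(b, 13) -> b = 10; heap: [0-9 ALLOC][10-22 ALLOC][23-62 FREE]
Op 4: a = realloc(a, 14) -> a = 23; heap: [0-9 FREE][10-22 ALLOC][23-36 ALLOC][37-62 FREE]
malloc(19): first-fit scan over [0-9 FREE][10-22 ALLOC][23-36 ALLOC][37-62 FREE] -> 37

Answer: 37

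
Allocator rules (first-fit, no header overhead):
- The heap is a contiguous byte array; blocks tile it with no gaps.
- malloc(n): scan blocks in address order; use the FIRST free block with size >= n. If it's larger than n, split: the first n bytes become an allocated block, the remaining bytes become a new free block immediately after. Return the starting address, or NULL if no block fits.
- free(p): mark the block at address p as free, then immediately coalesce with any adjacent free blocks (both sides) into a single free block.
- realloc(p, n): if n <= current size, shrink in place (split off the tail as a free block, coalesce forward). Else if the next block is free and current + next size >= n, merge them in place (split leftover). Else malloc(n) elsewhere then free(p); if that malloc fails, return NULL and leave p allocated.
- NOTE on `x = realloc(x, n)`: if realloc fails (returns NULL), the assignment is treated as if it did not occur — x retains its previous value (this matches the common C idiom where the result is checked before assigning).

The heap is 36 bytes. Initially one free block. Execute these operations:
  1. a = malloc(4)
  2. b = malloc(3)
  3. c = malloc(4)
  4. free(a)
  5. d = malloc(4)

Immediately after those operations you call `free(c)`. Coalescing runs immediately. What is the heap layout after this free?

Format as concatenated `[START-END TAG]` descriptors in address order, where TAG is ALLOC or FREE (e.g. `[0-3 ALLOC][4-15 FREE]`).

Op 1: a = malloc(4) -> a = 0; heap: [0-3 ALLOC][4-35 FREE]
Op 2: b = malloc(3) -> b = 4; heap: [0-3 ALLOC][4-6 ALLOC][7-35 FREE]
Op 3: c = malloc(4) -> c = 7; heap: [0-3 ALLOC][4-6 ALLOC][7-10 ALLOC][11-35 FREE]
Op 4: free(a) -> (freed a); heap: [0-3 FREE][4-6 ALLOC][7-10 ALLOC][11-35 FREE]
Op 5: d = malloc(4) -> d = 0; heap: [0-3 ALLOC][4-6 ALLOC][7-10 ALLOC][11-35 FREE]
free(c): c = 7 -> block [7-10 ALLOC]; mark free, coalesce with adjacent free neighbors -> [0-3 ALLOC][4-6 ALLOC][7-35 FREE]

Answer: [0-3 ALLOC][4-6 ALLOC][7-35 FREE]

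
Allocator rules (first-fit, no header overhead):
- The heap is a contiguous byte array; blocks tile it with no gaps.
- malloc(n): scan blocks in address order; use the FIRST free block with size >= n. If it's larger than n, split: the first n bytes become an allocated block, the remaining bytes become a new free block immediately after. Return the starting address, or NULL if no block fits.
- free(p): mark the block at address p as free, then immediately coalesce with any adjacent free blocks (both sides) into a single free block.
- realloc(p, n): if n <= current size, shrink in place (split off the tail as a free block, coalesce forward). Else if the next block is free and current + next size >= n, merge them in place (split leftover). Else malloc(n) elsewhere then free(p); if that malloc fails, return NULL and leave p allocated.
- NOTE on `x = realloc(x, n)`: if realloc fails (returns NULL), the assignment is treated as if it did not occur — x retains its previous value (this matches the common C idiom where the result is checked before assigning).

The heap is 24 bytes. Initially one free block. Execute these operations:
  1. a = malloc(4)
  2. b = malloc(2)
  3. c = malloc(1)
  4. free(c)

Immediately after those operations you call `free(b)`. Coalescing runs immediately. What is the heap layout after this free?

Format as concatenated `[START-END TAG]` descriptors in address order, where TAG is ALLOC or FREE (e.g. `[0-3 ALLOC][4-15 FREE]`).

Answer: [0-3 ALLOC][4-23 FREE]

Derivation:
Op 1: a = malloc(4) -> a = 0; heap: [0-3 ALLOC][4-23 FREE]
Op 2: b = malloc(2) -> b = 4; heap: [0-3 ALLOC][4-5 ALLOC][6-23 FREE]
Op 3: c = malloc(1) -> c = 6; heap: [0-3 ALLOC][4-5 ALLOC][6-6 ALLOC][7-23 FREE]
Op 4: free(c) -> (freed c); heap: [0-3 ALLOC][4-5 ALLOC][6-23 FREE]
free(b): b = 4 -> block [4-5 ALLOC]; mark free, coalesce with adjacent free neighbors -> [0-3 ALLOC][4-23 FREE]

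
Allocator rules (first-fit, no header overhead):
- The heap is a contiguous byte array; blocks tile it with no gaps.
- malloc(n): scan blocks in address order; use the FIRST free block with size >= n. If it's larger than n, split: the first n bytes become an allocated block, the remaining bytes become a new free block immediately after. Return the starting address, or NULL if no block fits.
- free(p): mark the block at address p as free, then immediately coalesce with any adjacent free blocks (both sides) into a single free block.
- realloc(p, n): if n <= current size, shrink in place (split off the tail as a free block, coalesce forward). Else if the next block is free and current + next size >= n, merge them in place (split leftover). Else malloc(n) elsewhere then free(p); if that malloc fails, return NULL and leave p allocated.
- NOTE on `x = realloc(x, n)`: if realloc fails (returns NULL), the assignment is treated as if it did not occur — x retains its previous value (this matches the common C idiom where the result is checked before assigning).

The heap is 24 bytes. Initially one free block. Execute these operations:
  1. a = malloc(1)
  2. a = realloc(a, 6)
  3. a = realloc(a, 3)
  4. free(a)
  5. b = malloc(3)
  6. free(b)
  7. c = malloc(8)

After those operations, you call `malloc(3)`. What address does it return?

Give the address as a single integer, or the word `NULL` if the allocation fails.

Answer: 8

Derivation:
Op 1: a = malloc(1) -> a = 0; heap: [0-0 ALLOC][1-23 FREE]
Op 2: a = realloc(a, 6) -> a = 0; heap: [0-5 ALLOC][6-23 FREE]
Op 3: a = realloc(a, 3) -> a = 0; heap: [0-2 ALLOC][3-23 FREE]
Op 4: free(a) -> (freed a); heap: [0-23 FREE]
Op 5: b = malloc(3) -> b = 0; heap: [0-2 ALLOC][3-23 FREE]
Op 6: free(b) -> (freed b); heap: [0-23 FREE]
Op 7: c = malloc(8) -> c = 0; heap: [0-7 ALLOC][8-23 FREE]
malloc(3): first-fit scan over [0-7 ALLOC][8-23 FREE] -> 8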